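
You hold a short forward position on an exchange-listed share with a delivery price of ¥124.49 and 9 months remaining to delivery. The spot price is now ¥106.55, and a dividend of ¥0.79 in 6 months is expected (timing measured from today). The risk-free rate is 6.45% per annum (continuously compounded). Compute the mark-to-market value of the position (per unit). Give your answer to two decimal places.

¥12.83

PV(remaining dividends) I = 0.79·e^(−0.0645·6/12) = 0.7649
Current forward F = (S − I)·e^(rT) = (106.55 − 0.7649)·e^(0.0645·9/12) = 105.7851 × 1.049564 = 111.0282
Value (long) = (F − K)·e^(−rT) = (111.0282 − 124.49) × 0.952776 = -12.8261
Short position value = −(long value) = ¥12.83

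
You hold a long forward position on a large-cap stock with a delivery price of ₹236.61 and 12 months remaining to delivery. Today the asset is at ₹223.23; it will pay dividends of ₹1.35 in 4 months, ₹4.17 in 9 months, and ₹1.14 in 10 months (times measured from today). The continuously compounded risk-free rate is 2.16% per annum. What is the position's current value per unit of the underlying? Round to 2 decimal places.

-₹14.89

PV(remaining dividends) I = 1.35·e^(−0.0216·4/12) + 4.17·e^(−0.0216·9/12) + 1.14·e^(−0.0216·10/12) = 6.5630
Current forward F = (S − I)·e^(rT) = (223.23 − 6.5630)·e^(0.0216·12/12) = 216.6670 × 1.021835 = 221.3979
Value (long) = (F − K)·e^(−rT) = (221.3979 − 236.61) × 0.978632 = -14.8870
Value = -₹14.89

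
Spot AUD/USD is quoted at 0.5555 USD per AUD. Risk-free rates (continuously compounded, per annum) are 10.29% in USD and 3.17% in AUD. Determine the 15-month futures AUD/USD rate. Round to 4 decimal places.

F = S·e^((r_USD − r_AUD)T) = 0.5555 · e^((0.1029 − 0.0317) × 15/12)
= 0.5555 · e^0.089000 = 0.5555 × 1.093081
F = 0.6072 USD per AUD

0.6072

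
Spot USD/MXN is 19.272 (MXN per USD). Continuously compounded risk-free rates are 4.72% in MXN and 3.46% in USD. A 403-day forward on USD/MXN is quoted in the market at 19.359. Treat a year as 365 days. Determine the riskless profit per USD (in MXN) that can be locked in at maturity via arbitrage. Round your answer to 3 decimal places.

0.183 per USD (in MXN)

Fair forward: F* = S·e^(carry·T), with carry = (r_MXN − r_USD) = 0.0472 − 0.0346 = 0.0126
F* = 19.272 · e^(0.0126 × 403/365) = 19.272 · e^0.013912 = 19.272 × 1.014009 = 19.5420
Market 19.359 < fair 19.5420: forward underpriced → reverse cash-and-carry (short spot, go long the forward).
At maturity, profit = |F_mkt − F*| = |19.359 − 19.5420| = 0.183 per USD (in MXN)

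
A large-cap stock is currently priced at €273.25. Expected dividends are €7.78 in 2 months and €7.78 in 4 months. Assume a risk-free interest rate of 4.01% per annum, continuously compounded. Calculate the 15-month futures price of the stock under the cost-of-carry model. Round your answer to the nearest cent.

PV(dividends) I = 7.78·e^(−0.0401·2/12) + 7.78·e^(−0.0401·4/12)
I = 7.7282 + 7.6767 = 15.4049
F = (S − I)·e^(rT) = (273.25 − 15.4049) · e^(0.0401·15/12)
= 257.8451 · e^0.050125 = 257.8451 × 1.051403 = €271.10

€271.10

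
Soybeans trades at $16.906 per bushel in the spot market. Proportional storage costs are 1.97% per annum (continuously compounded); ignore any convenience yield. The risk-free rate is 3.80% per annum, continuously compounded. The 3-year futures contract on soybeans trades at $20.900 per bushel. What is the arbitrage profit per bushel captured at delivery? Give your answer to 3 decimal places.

Fair futures: F* = S·e^(carry·T), with carry = (r + u) = 0.0380 + 0.0197 = 0.0577
F* = 16.906 · e^(0.0577 × 3) = 16.906 · e^0.173100 = 16.906 × 1.188985 = $20.1010
Market $20.900 > fair $20.1010: forward overpriced → cash-and-carry (buy spot, short the forward).
At maturity, profit = |F_mkt − F*| = |20.900 − 20.1010| = $0.799 per bushel

$0.799 per bushel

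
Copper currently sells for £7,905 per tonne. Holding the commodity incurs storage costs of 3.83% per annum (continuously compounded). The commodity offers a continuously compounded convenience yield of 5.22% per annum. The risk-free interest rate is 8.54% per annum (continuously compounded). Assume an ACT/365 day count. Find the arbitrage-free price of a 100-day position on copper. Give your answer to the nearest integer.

Net carry = r + u − y = 0.0854 + 0.0383 − 0.0522 = 0.0715
F = S·e^((r+u−y)T) = 7905 · e^(0.0715 × 100/365) = 7905 · e^0.019589
= 7905 × 1.019782 = £8,061 per tonne

£8,061 per tonne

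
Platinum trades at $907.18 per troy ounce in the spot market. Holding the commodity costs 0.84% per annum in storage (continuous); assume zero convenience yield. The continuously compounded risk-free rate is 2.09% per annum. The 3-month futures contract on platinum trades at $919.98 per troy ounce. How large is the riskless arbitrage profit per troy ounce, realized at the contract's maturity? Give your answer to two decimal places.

Fair futures: F* = S·e^(carry·T), with carry = (r + u) = 0.0209 + 0.0084 = 0.0293
F* = 907.18 · e^(0.0293 × 3/12) = 907.18 · e^0.007325 = 907.18 × 1.007352 = $913.8496
Market $919.98 > fair $913.8496: forward overpriced → cash-and-carry (buy spot, short the forward).
At maturity, profit = |F_mkt − F*| = |919.98 − 913.8496| = $6.13 per troy ounce

$6.13 per troy ounce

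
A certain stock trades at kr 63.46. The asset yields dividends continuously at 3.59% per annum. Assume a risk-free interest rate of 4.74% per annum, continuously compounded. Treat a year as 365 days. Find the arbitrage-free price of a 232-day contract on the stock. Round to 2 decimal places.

F = S·e^((r − q)T) = 63.46 · e^((0.0474 − 0.0359) × 232/365)
= 63.46 · e^0.007310 = 63.46 × 1.007337
F = kr 63.93

kr 63.93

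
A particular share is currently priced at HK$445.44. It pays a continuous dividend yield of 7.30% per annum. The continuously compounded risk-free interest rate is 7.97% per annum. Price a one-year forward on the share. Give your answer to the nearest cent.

HK$448.43

F = S·e^((r − q)T) = 445.44 · e^((0.0797 − 0.0730) × 12/12)
= 445.44 · e^0.006700 = 445.44 × 1.006722
F = HK$448.43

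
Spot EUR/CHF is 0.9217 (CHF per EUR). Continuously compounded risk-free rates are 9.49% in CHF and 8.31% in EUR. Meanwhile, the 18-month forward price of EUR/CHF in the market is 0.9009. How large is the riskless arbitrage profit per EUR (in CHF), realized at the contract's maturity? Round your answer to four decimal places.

Fair forward: F* = S·e^(carry·T), with carry = (r_CHF − r_EUR) = 0.0949 − 0.0831 = 0.0118
F* = 0.9217 · e^(0.0118 × 18/12) = 0.9217 · e^0.017700 = 0.9217 × 1.017858 = 0.9382
Market 0.9009 < fair 0.9382: forward underpriced → reverse cash-and-carry (short spot, go long the forward).
At maturity, profit = |F_mkt − F*| = |0.9009 − 0.9382| = 0.0373 per EUR (in CHF)

0.0373 per EUR (in CHF)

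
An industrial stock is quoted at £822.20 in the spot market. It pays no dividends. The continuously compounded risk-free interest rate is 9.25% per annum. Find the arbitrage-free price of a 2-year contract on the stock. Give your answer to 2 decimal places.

£989.29

F = S·e^(rT) = 822.20 · e^(0.0925 × 2)
= 822.20 · e^0.185000 = 822.20 × 1.203218
F = £989.29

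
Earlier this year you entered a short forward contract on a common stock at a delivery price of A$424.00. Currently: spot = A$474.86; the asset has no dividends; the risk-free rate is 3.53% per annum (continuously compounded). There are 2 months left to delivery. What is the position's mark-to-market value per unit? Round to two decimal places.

Current fair forward for the remaining 2 months: F = S·e^(r·T), r = 0.0353
F = 474.86 · e^(0.0353 × 2/12) = 474.86 × 1.005901 = 477.6621
Value of long forward = (F − K)·e^(−rT) = (477.6621 − 424.00) · e^(−0.0353·2/12)
= 53.6621 × 0.994134 = 53.35
Short position value = −(long value) = -A$53.35

-A$53.35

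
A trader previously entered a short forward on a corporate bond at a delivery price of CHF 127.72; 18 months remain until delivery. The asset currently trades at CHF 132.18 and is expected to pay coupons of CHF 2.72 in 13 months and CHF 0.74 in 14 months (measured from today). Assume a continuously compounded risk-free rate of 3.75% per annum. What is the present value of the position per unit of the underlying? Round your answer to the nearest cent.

PV(remaining coupons) I = 2.72·e^(−0.0375·13/12) + 0.74·e^(−0.0375·14/12) = 3.3200
Current forward F = (S − I)·e^(rT) = (132.18 − 3.3200)·e^(0.0375·18/12) = 128.8600 × 1.057862 = 136.3161
Value (long) = (F − K)·e^(−rT) = (136.3161 − 127.72) × 0.945303 = 8.1259
Short position value = −(long value) = -CHF 8.13

-CHF 8.13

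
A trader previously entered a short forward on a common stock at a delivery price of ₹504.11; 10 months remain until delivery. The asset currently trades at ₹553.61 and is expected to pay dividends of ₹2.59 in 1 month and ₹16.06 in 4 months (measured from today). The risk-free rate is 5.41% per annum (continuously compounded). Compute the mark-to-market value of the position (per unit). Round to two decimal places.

-₹53.37

PV(remaining dividends) I = 2.59·e^(−0.0541·1/12) + 16.06·e^(−0.0541·4/12) = 18.3513
Current forward F = (S − I)·e^(rT) = (553.61 − 18.3513)·e^(0.0541·10/12) = 535.2587 × 1.046115 = 559.9422
Value (long) = (F − K)·e^(−rT) = (559.9422 − 504.11) × 0.955918 = 53.3710
Short position value = −(long value) = -₹53.37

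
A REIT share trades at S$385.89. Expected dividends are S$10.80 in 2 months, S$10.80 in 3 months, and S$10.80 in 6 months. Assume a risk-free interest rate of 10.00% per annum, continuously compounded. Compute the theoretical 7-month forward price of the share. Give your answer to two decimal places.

PV(dividends) I = 10.80·e^(−0.1000·2/12) + 10.80·e^(−0.1000·3/12) + 10.80·e^(−0.1000·6/12)
I = 10.6215 + 10.5333 + 10.2733 = 31.4281
F = (S − I)·e^(rT) = (385.89 − 31.4281) · e^(0.1000·7/12)
= 354.4619 · e^0.058333 = 354.4619 × 1.060068 = S$375.75

S$375.75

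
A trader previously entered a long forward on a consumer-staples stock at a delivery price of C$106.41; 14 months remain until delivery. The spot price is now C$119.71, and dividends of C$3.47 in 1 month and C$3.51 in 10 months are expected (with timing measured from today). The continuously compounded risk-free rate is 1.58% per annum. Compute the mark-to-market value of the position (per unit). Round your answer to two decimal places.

C$8.31

PV(remaining dividends) I = 3.47·e^(−0.0158·1/12) + 3.51·e^(−0.0158·10/12) = 6.9295
Current forward F = (S − I)·e^(rT) = (119.71 − 6.9295)·e^(0.0158·14/12) = 112.7805 × 1.018604 = 114.8787
Value (long) = (F − K)·e^(−rT) = (114.8787 − 106.41) × 0.981736 = 8.3140
Value = C$8.31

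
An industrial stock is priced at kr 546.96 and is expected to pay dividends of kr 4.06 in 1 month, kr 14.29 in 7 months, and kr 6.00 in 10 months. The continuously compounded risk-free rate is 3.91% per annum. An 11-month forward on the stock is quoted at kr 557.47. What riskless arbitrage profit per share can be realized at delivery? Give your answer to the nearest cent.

PV(dividends) I = 4.06·e^(−0.0391·1/12) + 14.29·e^(−0.0391·7/12) + 6.00·e^(−0.0391·10/12) = 23.8222
Fair forward F* = (S − I)·e^(rT) = (546.96 − 23.8222)·e^0.035842 = 523.1378 × 1.036492 = 542.2281
Market kr 557.47 > fair 542.2281: forward overpriced → cash-and-carry (borrow at r, buy the stock and collect the dividends, short the forward).
Profit at T = |F_mkt − F*| = |557.47 − 542.2281| = kr 15.24 per share

kr 15.24 per share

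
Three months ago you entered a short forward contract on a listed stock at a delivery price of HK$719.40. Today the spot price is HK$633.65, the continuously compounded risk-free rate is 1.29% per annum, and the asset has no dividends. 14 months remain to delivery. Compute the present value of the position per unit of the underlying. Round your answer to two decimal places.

HK$75.00

Current fair forward for the remaining 14 months: F = S·e^(r·T), r = 0.0129
F = 633.65 · e^(0.0129 × 14/12) = 633.65 × 1.015164 = 643.2587
Value of long forward = (F − K)·e^(−rT) = (643.2587 − 719.40) · e^(−0.0129·14/12)
= -76.1413 × 0.985063 = -75.00
Short position value = −(long value) = HK$75.00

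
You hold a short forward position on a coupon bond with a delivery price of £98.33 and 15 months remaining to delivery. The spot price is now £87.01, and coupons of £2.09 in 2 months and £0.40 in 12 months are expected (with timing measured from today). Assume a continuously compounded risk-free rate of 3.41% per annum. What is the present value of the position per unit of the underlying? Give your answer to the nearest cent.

PV(remaining coupons) I = 2.09·e^(−0.0341·2/12) + 0.40·e^(−0.0341·12/12) = 2.4647
Current forward F = (S − I)·e^(rT) = (87.01 − 2.4647)·e^(0.0341·15/12) = 84.5453 × 1.043546 = 88.2269
Value (long) = (F − K)·e^(−rT) = (88.2269 − 98.33) × 0.958271 = -9.6815
Short position value = −(long value) = £9.68

£9.68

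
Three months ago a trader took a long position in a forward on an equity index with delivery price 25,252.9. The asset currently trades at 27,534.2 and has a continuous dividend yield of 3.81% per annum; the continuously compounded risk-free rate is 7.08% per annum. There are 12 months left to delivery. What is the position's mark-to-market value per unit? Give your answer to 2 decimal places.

Current fair forward for the remaining 12 months: F = S·e^((r − q)·T), (r − q) = 0.0708 − 0.0381 = 0.0327
F = 27534.2 · e^(0.0327 × 12/12) = 27534.2 × 1.03324052 = 28449.4511
Value of long forward = (F − K)·e^(−rT) = (28449.4511 − 25252.9) · e^(−0.0708·12/12)
= 3196.5511 × 0.93164820 = 2978.06

2978.06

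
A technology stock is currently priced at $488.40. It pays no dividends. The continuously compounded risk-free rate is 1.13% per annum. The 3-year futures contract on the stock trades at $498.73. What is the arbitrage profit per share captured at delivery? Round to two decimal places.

Fair futures: F* = S·e^(carry·T), with carry = r = 0.0113
F* = 488.40 · e^(0.0113 × 3) = 488.40 · e^0.033900 = 488.40 × 1.034481 = $505.2405
Market $498.73 < fair $505.2405: forward underpriced → reverse cash-and-carry (short spot, go long the forward).
At maturity, profit = |F_mkt − F*| = |498.73 − 505.2405| = $6.51 per share

$6.51 per share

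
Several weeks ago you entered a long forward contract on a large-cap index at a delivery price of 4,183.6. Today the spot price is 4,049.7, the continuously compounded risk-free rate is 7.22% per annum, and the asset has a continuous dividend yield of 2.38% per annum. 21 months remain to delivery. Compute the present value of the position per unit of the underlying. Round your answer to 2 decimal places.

197.46

Current fair forward for the remaining 21 months: F = S·e^((r − q)·T), (r − q) = 0.0722 − 0.0238 = 0.0484
F = 4049.7 · e^(0.0484 × 21/12) = 4049.7 × 1.08839050 = 4407.6550
Value of long forward = (F − K)·e^(−rT) = (4407.6550 − 4183.6) · e^(−0.0722·21/12)
= 224.0550 × 0.88130634 = 197.46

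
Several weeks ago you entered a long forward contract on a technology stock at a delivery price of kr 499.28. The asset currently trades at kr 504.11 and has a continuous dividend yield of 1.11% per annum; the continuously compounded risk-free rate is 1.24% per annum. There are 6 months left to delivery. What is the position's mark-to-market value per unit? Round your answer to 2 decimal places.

Current fair forward for the remaining 6 months: F = S·e^((r − q)·T), (r − q) = 0.0124 − 0.0111 = 0.0013
F = 504.11 · e^(0.0013 × 6/12) = 504.11 × 1.000650 = 504.4377
Value of long forward = (F − K)·e^(−rT) = (504.4377 − 499.28) · e^(−0.0124·6/12)
= 5.1577 × 0.993819 = 5.13

kr 5.13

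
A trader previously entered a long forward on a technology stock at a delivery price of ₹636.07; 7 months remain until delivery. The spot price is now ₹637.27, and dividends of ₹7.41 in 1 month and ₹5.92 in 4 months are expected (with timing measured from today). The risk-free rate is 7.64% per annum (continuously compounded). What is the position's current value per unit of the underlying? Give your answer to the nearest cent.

PV(remaining dividends) I = 7.41·e^(−0.0764·1/12) + 5.92·e^(−0.0764·4/12) = 13.1341
Current forward F = (S − I)·e^(rT) = (637.27 − 13.1341)·e^(0.0764·7/12) = 624.1359 × 1.045575 = 652.5809
Value (long) = (F − K)·e^(−rT) = (652.5809 − 636.07) × 0.956412 = 15.7912
Value = ₹15.79

₹15.79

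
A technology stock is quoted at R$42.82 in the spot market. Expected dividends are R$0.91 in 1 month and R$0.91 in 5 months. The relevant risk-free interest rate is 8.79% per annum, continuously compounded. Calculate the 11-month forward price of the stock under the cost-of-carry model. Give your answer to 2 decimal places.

PV(dividends) I = 0.91·e^(−0.0879·1/12) + 0.91·e^(−0.0879·5/12)
I = 0.9034 + 0.8773 = 1.7807
F = (S − I)·e^(rT) = (42.82 − 1.7807) · e^(0.0879·11/12)
= 41.0393 · e^0.080575 = 41.0393 × 1.083910 = R$44.48

R$44.48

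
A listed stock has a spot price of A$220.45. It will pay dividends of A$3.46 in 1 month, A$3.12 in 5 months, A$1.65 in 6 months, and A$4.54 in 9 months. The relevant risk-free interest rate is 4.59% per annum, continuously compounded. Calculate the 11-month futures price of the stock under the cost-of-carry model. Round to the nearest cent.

PV(dividends) I = 3.46·e^(−0.0459·1/12) + 3.12·e^(−0.0459·5/12) + 1.65·e^(−0.0459·6/12) + 4.54·e^(−0.0459·9/12)
I = 3.4468 + 3.0609 + 1.6126 + 4.3864 = 12.5067
F = (S − I)·e^(rT) = (220.45 − 12.5067) · e^(0.0459·11/12)
= 207.9433 · e^0.042075 = 207.9433 × 1.042973 = A$216.88

A$216.88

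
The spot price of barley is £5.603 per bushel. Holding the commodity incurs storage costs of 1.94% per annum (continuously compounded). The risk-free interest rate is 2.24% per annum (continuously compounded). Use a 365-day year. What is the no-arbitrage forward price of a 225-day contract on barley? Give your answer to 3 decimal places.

£5.749 per bushel

Net carry = r + u − y = 0.0224 + 0.0194 − 0.0000 = 0.0418
F = S·e^((r+u−y)T) = 5.603 · e^(0.0418 × 225/365) = 5.603 · e^0.025767
= 5.603 × 1.026102 = £5.749 per bushel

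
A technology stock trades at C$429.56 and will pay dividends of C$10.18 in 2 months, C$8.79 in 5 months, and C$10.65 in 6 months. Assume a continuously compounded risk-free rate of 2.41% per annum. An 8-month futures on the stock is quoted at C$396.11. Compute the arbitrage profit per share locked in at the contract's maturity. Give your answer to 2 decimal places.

C$10.57 per share

PV(dividends) I = 10.18·e^(−0.0241·2/12) + 8.79·e^(−0.0241·5/12) + 10.65·e^(−0.0241·6/12) = 29.3638
Fair futures F* = (S − I)·e^(rT) = (429.56 − 29.3638)·e^0.016067 = 400.1962 × 1.016197 = 406.6782
Market C$396.11 < fair 406.6782: forward underpriced → reverse cash-and-carry (short the stock, invest proceeds at r, pay the dividends, go long the forward).
Profit at T = |F_mkt − F*| = |396.11 − 406.6782| = C$10.57 per share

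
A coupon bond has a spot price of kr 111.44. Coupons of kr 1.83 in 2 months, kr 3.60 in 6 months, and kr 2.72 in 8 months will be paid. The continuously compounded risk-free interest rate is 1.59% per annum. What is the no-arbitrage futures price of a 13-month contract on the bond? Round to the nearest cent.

kr 105.15

PV(coupons) I = 1.83·e^(−0.0159·2/12) + 3.60·e^(−0.0159·6/12) + 2.72·e^(−0.0159·8/12)
I = 1.8252 + 3.5715 + 2.6913 = 8.0880
F = (S − I)·e^(rT) = (111.44 − 8.0880) · e^(0.0159·13/12)
= 103.3520 · e^0.017225 = 103.3520 × 1.017374 = kr 105.15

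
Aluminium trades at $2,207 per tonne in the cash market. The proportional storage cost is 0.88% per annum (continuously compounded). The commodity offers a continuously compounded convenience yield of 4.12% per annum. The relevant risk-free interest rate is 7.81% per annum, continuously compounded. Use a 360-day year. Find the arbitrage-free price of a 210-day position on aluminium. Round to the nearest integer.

Net carry = r + u − y = 0.0781 + 0.0088 − 0.0412 = 0.0457
F = S·e^((r+u−y)T) = 2207 · e^(0.0457 × 210/360) = 2207 · e^0.026658
= 2207 × 1.027017 = $2,267 per tonne

$2,267 per tonne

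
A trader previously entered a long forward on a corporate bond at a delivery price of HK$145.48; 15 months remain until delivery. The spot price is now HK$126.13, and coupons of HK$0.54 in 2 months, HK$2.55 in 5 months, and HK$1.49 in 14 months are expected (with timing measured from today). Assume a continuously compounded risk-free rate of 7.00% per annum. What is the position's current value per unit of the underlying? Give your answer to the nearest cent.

PV(remaining coupons) I = 0.54·e^(−0.0700·2/12) + 2.55·e^(−0.0700·5/12) + 1.49·e^(−0.0700·14/12) = 4.3836
Current forward F = (S − I)·e^(rT) = (126.13 − 4.3836)·e^(0.0700·15/12) = 121.7464 × 1.091442 = 132.8791
Value (long) = (F − K)·e^(−rT) = (132.8791 − 145.48) × 0.916219 = -11.5452
Value = -HK$11.55

-HK$11.55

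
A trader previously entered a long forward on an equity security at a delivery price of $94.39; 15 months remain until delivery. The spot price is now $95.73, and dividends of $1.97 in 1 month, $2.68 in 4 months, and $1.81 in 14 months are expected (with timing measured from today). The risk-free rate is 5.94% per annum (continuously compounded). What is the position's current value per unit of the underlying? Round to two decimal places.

PV(remaining dividends) I = 1.97·e^(−0.0594·1/12) + 2.68·e^(−0.0594·4/12) + 1.81·e^(−0.0594·14/12) = 6.2765
Current forward F = (S − I)·e^(rT) = (95.73 − 6.2765)·e^(0.0594·15/12) = 89.4535 × 1.077076 = 96.3482
Value (long) = (F − K)·e^(−rT) = (96.3482 − 94.39) × 0.928440 = 1.8181
Value = $1.82

$1.82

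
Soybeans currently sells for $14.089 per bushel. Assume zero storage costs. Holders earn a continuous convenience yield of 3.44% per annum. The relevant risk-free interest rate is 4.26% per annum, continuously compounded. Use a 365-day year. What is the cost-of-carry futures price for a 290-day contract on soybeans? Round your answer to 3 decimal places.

Net carry = r + u − y = 0.0426 + 0.0000 − 0.0344 = 0.0082
F = S·e^((r+u−y)T) = 14.089 · e^(0.0082 × 290/365) = 14.089 · e^0.006515
= 14.089 × 1.006536 = $14.181 per bushel

$14.181 per bushel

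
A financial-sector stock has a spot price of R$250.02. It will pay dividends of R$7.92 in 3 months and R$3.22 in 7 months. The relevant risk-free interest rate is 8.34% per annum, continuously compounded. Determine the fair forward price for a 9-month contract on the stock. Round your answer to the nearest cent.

R$254.64

PV(dividends) I = 7.92·e^(−0.0834·3/12) + 3.22·e^(−0.0834·7/12)
I = 7.7566 + 3.0671 = 10.8237
F = (S − I)·e^(rT) = (250.02 − 10.8237) · e^(0.0834·9/12)
= 239.1963 · e^0.062550 = 239.1963 × 1.064548 = R$254.64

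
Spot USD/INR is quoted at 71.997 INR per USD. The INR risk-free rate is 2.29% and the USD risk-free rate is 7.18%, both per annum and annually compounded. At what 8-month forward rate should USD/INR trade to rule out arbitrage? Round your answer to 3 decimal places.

69.790

By covered interest parity, F = S · (1+r_INR)^T / (1+r_USD)^T
= 71.997 × 1.015209 / 1.047311 = 71.997 × 0.969348
F = 69.790 INR per USD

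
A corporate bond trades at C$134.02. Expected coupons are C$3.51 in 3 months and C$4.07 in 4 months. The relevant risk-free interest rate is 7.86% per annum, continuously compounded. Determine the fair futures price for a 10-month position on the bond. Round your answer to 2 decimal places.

C$135.18

PV(coupons) I = 3.51·e^(−0.0786·3/12) + 4.07·e^(−0.0786·4/12)
I = 3.4417 + 3.9648 = 7.4065
F = (S − I)·e^(rT) = (134.02 − 7.4065) · e^(0.0786·10/12)
= 126.6135 · e^0.065500 = 126.6135 × 1.067693 = C$135.18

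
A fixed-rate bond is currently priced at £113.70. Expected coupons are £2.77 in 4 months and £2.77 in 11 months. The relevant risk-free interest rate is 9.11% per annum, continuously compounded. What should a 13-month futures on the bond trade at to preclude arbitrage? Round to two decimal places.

£119.72

PV(coupons) I = 2.77·e^(−0.0911·4/12) + 2.77·e^(−0.0911·11/12)
I = 2.6871 + 2.5481 = 5.2352
F = (S − I)·e^(rT) = (113.70 − 5.2352) · e^(0.0911·13/12)
= 108.4648 · e^0.098692 = 108.4648 × 1.103726 = £119.72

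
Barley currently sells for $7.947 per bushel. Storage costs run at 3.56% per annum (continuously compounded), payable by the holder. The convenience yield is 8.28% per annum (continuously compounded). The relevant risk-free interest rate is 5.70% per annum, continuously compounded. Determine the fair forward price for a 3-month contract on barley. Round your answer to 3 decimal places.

Net carry = r + u − y = 0.0570 + 0.0356 − 0.0828 = 0.0098
F = S·e^((r+u−y)T) = 7.947 · e^(0.0098 × 3/12) = 7.947 · e^0.002450
= 7.947 × 1.002453 = $7.966 per bushel

$7.966 per bushel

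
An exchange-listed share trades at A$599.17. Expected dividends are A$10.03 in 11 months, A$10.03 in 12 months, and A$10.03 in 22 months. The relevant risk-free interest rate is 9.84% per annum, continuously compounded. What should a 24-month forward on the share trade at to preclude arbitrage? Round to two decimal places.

A$697.07

PV(dividends) I = 10.03·e^(−0.0984·11/12) + 10.03·e^(−0.0984·12/12) + 10.03·e^(−0.0984·22/12)
I = 9.1649 + 9.0901 + 8.3744 = 26.6294
F = (S − I)·e^(rT) = (599.17 − 26.6294) · e^(0.0984·24/12)
= 572.5406 · e^0.196800 = 572.5406 × 1.217501 = A$697.07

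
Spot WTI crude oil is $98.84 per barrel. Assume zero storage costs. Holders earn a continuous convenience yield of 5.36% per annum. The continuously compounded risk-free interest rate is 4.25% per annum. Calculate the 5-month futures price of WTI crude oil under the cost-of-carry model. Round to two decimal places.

Net carry = r + u − y = 0.0425 + 0.0000 − 0.0536 = -0.0111
F = S·e^((r+u−y)T) = 98.84 · e^(-0.0111 × 5/12) = 98.84 · e^-0.004625
= 98.84 × 0.995386 = $98.38 per barrel

$98.38 per barrel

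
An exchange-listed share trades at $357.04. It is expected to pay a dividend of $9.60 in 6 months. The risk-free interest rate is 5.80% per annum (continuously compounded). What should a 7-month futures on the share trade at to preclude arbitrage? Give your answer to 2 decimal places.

$359.68

PV(dividends) I = 9.60·e^(−0.0580·6/12)
I = 9.3256
F = (S − I)·e^(rT) = (357.04 − 9.3256) · e^(0.0580·7/12)
= 347.7144 · e^0.033833 = 347.7144 × 1.034412 = $359.68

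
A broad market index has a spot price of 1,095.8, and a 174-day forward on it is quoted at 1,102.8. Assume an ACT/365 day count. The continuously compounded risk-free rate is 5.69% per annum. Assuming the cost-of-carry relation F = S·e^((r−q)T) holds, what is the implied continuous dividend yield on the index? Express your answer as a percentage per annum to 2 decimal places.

From F = S·e^((r−q)T): (r − q) = ln(F/S)/T
ln(1102.8/1095.8) = ln(1.006388) = 0.006368
(r − q) = 0.006368 / (174/365) = 0.013358
q = r − ln(F/S)/T = 0.0569 − 0.013358 = 0.043542
q = 4.35%

4.35%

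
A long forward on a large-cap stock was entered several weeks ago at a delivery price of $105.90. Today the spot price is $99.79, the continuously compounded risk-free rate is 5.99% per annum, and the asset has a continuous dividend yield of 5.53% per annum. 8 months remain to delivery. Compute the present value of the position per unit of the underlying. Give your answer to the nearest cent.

-$5.58

Current fair forward for the remaining 8 months: F = S·e^((r − q)·T), (r − q) = 0.0599 − 0.0553 = 0.0046
F = 99.79 · e^(0.0046 × 8/12) = 99.79 × 1.003071 = 100.0965
Value of long forward = (F − K)·e^(−rT) = (100.0965 − 105.90) · e^(−0.0599·8/12)
= -5.8035 × 0.960853 = -5.58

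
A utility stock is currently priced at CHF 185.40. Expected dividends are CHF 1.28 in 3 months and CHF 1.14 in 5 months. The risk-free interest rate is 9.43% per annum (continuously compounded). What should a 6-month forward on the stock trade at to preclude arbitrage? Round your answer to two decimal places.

CHF 191.89

PV(dividends) I = 1.28·e^(−0.0943·3/12) + 1.14·e^(−0.0943·5/12)
I = 1.2502 + 1.0961 = 2.3463
F = (S − I)·e^(rT) = (185.40 − 2.3463) · e^(0.0943·6/12)
= 183.0537 · e^0.047150 = 183.0537 × 1.048279 = CHF 191.89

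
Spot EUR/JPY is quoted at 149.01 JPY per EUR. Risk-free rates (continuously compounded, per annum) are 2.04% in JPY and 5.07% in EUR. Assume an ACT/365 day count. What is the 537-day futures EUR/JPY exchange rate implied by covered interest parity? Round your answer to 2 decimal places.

F = S·e^((r_JPY − r_EUR)T) = 149.01 · e^((0.0204 − 0.0507) × 537/365)
= 149.01 · e^-0.044578 = 149.01 × 0.956401
F = 142.51 JPY per EUR

142.51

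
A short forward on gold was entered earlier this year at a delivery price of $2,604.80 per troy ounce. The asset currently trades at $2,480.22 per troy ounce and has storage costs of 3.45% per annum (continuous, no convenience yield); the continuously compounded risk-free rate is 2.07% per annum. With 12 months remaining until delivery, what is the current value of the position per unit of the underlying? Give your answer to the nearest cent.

Current fair forward for the remaining 12 months: F = S·e^((r + u)·T), (r + u) = 0.0207 + 0.0345 = 0.0552
F = 2480.22 · e^(0.0552 × 12/12) = 2480.22 × 1.05675194 = 2620.9773
Value of long forward = (F − K)·e^(−rT) = (2620.9773 − 2604.80) · e^(−0.0207·12/12)
= 16.1773 × 0.97951277 = 15.85
Short position value = −(long value) = -$15.85

-$15.85 per troy ounce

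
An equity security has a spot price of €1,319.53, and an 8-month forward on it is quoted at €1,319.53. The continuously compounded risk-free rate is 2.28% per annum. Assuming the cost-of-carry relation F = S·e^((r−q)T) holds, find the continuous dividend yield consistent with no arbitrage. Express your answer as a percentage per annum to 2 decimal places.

From F = S·e^((r−q)T): (r − q) = ln(F/S)/T
ln(1319.53/1319.53) = ln(1.000000) = 0.000000
(r − q) = 0.000000 / (8/12) = 0.000000
q = r − ln(F/S)/T = 0.0228 + 0.000000 = 0.022800
q = 2.28%

2.28%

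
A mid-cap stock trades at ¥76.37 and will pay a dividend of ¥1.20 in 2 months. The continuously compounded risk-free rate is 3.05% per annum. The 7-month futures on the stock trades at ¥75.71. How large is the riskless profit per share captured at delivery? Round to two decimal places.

PV(dividends) I = 1.20·e^(−0.0305·2/12) = 1.1939
Fair futures F* = (S − I)·e^(rT) = (76.37 − 1.1939)·e^0.017792 = 75.1761 × 1.017951 = 76.5256
Market ¥75.71 < fair 76.5256: forward underpriced → reverse cash-and-carry (short the stock, invest proceeds at r, pay the dividends, go long the forward).
Profit at T = |F_mkt − F*| = |75.71 − 76.5256| = ¥0.82 per share

¥0.82 per share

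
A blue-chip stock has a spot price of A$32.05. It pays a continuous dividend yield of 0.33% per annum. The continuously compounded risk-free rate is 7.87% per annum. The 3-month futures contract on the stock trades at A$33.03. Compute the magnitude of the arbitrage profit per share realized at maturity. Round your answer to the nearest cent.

Fair futures: F* = S·e^(carry·T), with carry = (r − q) = 0.0787 − 0.0033 = 0.0754
F* = 32.05 · e^(0.0754 × 3/12) = 32.05 · e^0.018850 = 32.05 × 1.019029 = A$32.6599
Market A$33.03 > fair A$32.6599: forward overpriced → cash-and-carry (buy spot, short the forward).
At maturity, profit = |F_mkt − F*| = |33.03 − 32.6599| = A$0.37 per share

A$0.37 per share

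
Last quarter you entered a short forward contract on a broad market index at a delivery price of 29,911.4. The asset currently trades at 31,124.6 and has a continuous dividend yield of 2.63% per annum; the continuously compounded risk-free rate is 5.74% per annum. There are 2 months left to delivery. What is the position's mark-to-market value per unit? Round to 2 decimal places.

-1361.86

Current fair forward for the remaining 2 months: F = S·e^((r − q)·T), (r − q) = 0.0574 − 0.0263 = 0.0311
F = 31124.6 · e^(0.0311 × 2/12) = 31124.6 × 1.00519679 = 31286.3480
Value of long forward = (F − K)·e^(−rT) = (31286.3480 − 29911.4) · e^(−0.0574·2/12)
= 1374.9480 × 0.99047895 = 1361.86
Short position value = −(long value) = -1361.86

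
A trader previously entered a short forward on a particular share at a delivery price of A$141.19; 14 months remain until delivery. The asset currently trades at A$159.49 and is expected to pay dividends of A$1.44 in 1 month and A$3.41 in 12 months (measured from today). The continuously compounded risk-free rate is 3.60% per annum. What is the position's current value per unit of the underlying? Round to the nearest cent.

PV(remaining dividends) I = 1.44·e^(−0.0360·1/12) + 3.41·e^(−0.0360·12/12) = 4.7251
Current forward F = (S − I)·e^(rT) = (159.49 − 4.7251)·e^(0.0360·14/12) = 154.7649 × 1.042894 = 161.4034
Value (long) = (F − K)·e^(−rT) = (161.4034 − 141.19) × 0.958870 = 19.3820
Short position value = −(long value) = -A$19.38

-A$19.38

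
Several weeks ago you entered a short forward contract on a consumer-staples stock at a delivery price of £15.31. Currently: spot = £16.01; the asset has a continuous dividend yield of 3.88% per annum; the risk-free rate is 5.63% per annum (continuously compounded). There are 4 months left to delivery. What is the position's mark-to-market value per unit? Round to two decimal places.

Current fair forward for the remaining 4 months: F = S·e^((r − q)·T), (r − q) = 0.0563 − 0.0388 = 0.0175
F = 16.01 · e^(0.0175 × 4/12) = 16.01 × 1.005850 = 16.1037
Value of long forward = (F − K)·e^(−rT) = (16.1037 − 15.31) · e^(−0.0563·4/12)
= 0.7937 × 0.981408 = 0.78
Short position value = −(long value) = -£0.78

-£0.78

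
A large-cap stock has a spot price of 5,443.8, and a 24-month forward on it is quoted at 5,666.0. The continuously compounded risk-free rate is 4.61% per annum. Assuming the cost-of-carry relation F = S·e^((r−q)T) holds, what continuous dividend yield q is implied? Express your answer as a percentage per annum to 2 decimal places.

2.61%

From F = S·e^((r−q)T): (r − q) = ln(F/S)/T
ln(5666.0/5443.8) = ln(1.040817) = 0.040006
(r − q) = 0.040006 / (24/12) = 0.020003
q = r − ln(F/S)/T = 0.0461 − 0.020003 = 0.026097
q = 2.61%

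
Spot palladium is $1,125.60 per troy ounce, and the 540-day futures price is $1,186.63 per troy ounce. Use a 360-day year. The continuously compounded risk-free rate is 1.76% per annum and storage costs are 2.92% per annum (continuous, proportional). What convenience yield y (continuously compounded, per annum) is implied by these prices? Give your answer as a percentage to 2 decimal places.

F = S·e^((r+u−y)T) ⇒ (r+u−y) = ln(F/S)/T
ln(1186.63/1125.60) = 0.052801; /T ⇒ 0.035201
y = r + u − ln(F/S)/T = 0.0176 + 0.0292 − 0.035201 = 0.011599
y = 1.16%

1.16%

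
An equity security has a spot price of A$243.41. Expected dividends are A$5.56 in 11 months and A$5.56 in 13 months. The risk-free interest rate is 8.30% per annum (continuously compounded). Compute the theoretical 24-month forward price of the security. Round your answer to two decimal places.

PV(dividends) I = 5.56·e^(−0.0830·11/12) + 5.56·e^(−0.0830·13/12)
I = 5.1527 + 5.0819 = 10.2346
F = (S − I)·e^(rT) = (243.41 − 10.2346) · e^(0.0830·24/12)
= 233.1754 · e^0.166000 = 233.1754 × 1.180573 = A$275.28

A$275.28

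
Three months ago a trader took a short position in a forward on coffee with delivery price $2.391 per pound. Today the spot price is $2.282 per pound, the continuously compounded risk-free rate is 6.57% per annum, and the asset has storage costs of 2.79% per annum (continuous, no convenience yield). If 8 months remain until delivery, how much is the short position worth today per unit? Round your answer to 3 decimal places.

-$0.036 per pound

Current fair forward for the remaining 8 months: F = S·e^((r + u)·T), (r + u) = 0.0657 + 0.0279 = 0.0936
F = 2.282 · e^(0.0936 × 8/12) = 2.282 × 1.064388 = 2.4289
Value of long forward = (F − K)·e^(−rT) = (2.4289 − 2.391) · e^(−0.0657·8/12)
= 0.0379 × 0.957145 = 0.036
Short position value = −(long value) = -$0.036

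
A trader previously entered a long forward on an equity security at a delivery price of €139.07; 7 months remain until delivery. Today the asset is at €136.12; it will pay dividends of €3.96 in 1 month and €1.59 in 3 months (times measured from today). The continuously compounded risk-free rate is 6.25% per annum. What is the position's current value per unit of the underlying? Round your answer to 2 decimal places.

PV(remaining dividends) I = 3.96·e^(−0.0625·1/12) + 1.59·e^(−0.0625·3/12) = 5.5048
Current forward F = (S − I)·e^(rT) = (136.12 − 5.5048)·e^(0.0625·7/12) = 130.6152 × 1.037131 = 135.4651
Value (long) = (F − K)·e^(−rT) = (135.4651 − 139.07) × 0.964198 = -3.4758
Value = -€3.48

-€3.48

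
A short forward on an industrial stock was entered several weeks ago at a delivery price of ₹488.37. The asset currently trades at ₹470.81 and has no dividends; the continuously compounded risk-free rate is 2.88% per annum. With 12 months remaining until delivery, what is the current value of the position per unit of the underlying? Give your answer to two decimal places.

₹3.70

Current fair forward for the remaining 12 months: F = S·e^(r·T), r = 0.0288
F = 470.81 · e^(0.0288 × 12/12) = 470.81 × 1.029219 = 484.5666
Value of long forward = (F − K)·e^(−rT) = (484.5666 − 488.37) · e^(−0.0288·12/12)
= -3.8034 × 0.971611 = -3.70
Short position value = −(long value) = ₹3.70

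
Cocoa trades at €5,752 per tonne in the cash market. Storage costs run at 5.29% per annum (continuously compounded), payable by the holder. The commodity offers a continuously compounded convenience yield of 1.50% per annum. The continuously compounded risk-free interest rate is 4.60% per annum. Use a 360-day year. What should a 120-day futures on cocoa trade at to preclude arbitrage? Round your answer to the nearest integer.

Net carry = r + u − y = 0.0460 + 0.0529 − 0.0150 = 0.0839
F = S·e^((r+u−y)T) = 5752 · e^(0.0839 × 120/360) = 5752 · e^0.027967
= 5752 × 1.028362 = €5,915 per tonne

€5,915 per tonne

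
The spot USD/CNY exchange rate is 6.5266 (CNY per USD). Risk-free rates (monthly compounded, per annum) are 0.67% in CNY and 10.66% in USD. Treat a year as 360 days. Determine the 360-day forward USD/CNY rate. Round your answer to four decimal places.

By covered interest parity, F = S · (1+r_CNY/12)^(12T) / (1+r_USD/12)^(12T)
= 6.5266 × 1.006721 / 1.111966 = 6.5266 × 0.905352
F = 5.9089 CNY per USD

5.9089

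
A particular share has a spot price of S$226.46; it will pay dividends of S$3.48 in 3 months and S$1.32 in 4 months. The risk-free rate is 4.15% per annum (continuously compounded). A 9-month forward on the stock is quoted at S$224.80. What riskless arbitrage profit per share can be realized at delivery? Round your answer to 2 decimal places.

PV(dividends) I = 3.48·e^(−0.0415·3/12) + 1.32·e^(−0.0415·4/12) = 4.7459
Fair forward F* = (S − I)·e^(rT) = (226.46 − 4.7459)·e^0.031125 = 221.7141 × 1.031614 = 228.7234
Market S$224.80 < fair 228.7234: forward underpriced → reverse cash-and-carry (short the stock, invest proceeds at r, pay the dividends, go long the forward).
Profit at T = |F_mkt − F*| = |224.80 − 228.7234| = S$3.92 per share

S$3.92 per share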